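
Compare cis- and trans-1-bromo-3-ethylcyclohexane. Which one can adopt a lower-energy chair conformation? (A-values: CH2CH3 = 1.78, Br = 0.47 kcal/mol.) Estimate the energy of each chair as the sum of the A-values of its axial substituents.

At 1,3 positions (parity same): cis → (e,e or a,a); trans → (a,e or e,a).
Best chair for cis: E = 0.00 kcal/mol; best chair for trans: E = 0.47 kcal/mol.
The cis isomer is lower by 0.47 kcal/mol.

cis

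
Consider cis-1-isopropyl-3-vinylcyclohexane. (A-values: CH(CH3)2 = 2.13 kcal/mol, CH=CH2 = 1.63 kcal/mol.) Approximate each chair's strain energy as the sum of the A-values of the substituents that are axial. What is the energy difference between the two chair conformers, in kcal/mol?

C1 and C3 have the same parity, so for the cis isomer the two substituents are e,e in one chair and a,a in the other.
Chair I (isopropyl axial, vinyl axial): E = 3.76 kcal/mol.
Chair II (isopropyl equatorial, vinyl equatorial): E = 0.00 kcal/mol.
ΔE = 3.76 − 0.00 = 3.76 kcal/mol; chair II is more stable.

3.76 kcal/mol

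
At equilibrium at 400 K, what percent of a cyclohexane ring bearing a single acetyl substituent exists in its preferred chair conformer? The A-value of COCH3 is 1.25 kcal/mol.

One chair has the acetyl group axial (E = 1.25 kcal/mol) and the other has it equatorial (E = 0).
ΔG = 1.25 kcal/mol between the two chairs.
K = exp(ΔG/RT) with R = 1.987×10⁻³ kcal mol⁻¹ K⁻¹ and T = 400 K gives K ≈ 4.82.
Fraction in the lower-energy chair = K/(K+1) = 82.8%.

82.8%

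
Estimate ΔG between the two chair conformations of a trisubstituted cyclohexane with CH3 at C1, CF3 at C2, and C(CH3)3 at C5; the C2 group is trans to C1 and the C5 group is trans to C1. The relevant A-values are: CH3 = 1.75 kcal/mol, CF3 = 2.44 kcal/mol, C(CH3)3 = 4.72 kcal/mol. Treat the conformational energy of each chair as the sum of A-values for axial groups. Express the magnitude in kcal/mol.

0.53 kcal/mol

Chair I (methyl axial, trifluoromethyl axial, tert-butyl equatorial): E = 4.19 kcal/mol.
Chair II (methyl equatorial, trifluoromethyl equatorial, tert-butyl axial): E = 4.72 kcal/mol.
ΔE = 4.72 − 4.19 = 0.53 kcal/mol; chair I is more stable.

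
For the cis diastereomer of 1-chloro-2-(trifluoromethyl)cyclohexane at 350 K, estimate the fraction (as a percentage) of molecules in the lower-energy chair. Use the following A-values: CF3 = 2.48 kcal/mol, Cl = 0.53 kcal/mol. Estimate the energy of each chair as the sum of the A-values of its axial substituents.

C1 and C2 have opposite parity, so for the cis isomer the two substituents are one axial and one equatorial in each chair.
Chair I (trifluoromethyl axial, chloro equatorial): E = 2.48 kcal/mol; chair II (trifluoromethyl equatorial, chloro axial): E = 0.53 kcal/mol.
ΔG = 1.95 kcal/mol between the two chairs.
K = exp(ΔG/RT) with R = 1.987×10⁻³ kcal mol⁻¹ K⁻¹ and T = 350 K gives K ≈ 16.5.
Fraction in the lower-energy chair = K/(K+1) = 94.3%.

94.3%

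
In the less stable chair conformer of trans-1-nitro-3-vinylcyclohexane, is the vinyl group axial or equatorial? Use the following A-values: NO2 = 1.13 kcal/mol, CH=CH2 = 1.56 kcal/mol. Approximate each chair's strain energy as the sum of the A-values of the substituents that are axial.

axial

C1 and C3 have the same parity, so for the trans isomer the two substituents are one axial and one equatorial in each chair.
Chair I (nitro axial, vinyl equatorial): E = 1.13 kcal/mol.
Chair II (nitro equatorial, vinyl axial): E = 1.56 kcal/mol.
Chair II is the less stable (higher-energy) conformer, and in that chair the vinyl group is axial.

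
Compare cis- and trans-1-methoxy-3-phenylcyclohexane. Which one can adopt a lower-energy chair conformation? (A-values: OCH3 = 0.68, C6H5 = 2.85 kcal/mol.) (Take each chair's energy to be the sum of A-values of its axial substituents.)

cis

At 1,3 positions (parity same): cis → (e,e or a,a); trans → (a,e or e,a).
Best chair for cis: E = 0.00 kcal/mol; best chair for trans: E = 0.68 kcal/mol.
The cis isomer is lower by 0.68 kcal/mol.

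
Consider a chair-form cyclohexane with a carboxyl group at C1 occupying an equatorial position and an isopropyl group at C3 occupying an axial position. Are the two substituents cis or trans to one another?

trans

C1 and C3 have the same parity, so their axial bonds point in the same direction.
With same-parity carbons, two substituents on the same face are both axial or both equatorial; opposite faces give one of each.
Here the groups are equatorial/axial → opposite face → trans.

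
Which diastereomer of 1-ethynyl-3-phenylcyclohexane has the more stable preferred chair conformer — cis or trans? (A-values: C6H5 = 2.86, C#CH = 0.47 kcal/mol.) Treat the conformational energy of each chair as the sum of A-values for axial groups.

At 1,3 positions (parity same): cis → (e,e or a,a); trans → (a,e or e,a).
Best chair for cis: E = 0.00 kcal/mol; best chair for trans: E = 0.47 kcal/mol.
The cis isomer is lower by 0.47 kcal/mol.

cis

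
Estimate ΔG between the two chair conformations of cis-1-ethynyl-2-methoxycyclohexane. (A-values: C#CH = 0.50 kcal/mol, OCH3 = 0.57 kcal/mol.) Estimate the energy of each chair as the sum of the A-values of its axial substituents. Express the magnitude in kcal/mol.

C1 and C2 have opposite parity, so for the cis isomer the two substituents are one axial and one equatorial in each chair.
Chair I (ethynyl axial, methoxy equatorial): E = 0.50 kcal/mol.
Chair II (ethynyl equatorial, methoxy axial): E = 0.57 kcal/mol.
ΔE = 0.57 − 0.50 = 0.07 kcal/mol; chair I is more stable.

0.07 kcal/mol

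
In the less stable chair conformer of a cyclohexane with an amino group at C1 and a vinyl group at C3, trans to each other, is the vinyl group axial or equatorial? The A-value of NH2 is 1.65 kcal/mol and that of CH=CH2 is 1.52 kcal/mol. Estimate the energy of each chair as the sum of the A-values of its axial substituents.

C1 and C3 have the same parity, so for the trans isomer the two substituents are one axial and one equatorial in each chair.
Chair I (amino axial, vinyl equatorial): E = 1.65 kcal/mol.
Chair II (amino equatorial, vinyl axial): E = 1.52 kcal/mol.
Chair I is the less stable (higher-energy) conformer, and in that chair the vinyl group is equatorial.

equatorial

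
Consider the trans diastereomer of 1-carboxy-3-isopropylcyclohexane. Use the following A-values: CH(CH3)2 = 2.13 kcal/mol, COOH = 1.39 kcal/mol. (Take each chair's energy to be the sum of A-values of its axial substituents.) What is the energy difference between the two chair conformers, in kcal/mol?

0.74 kcal/mol

C1 and C3 have the same parity, so for the trans isomer the two substituents are one axial and one equatorial in each chair.
Chair I (isopropyl axial, carboxyl equatorial): E = 2.13 kcal/mol.
Chair II (isopropyl equatorial, carboxyl axial): E = 1.39 kcal/mol.
ΔE = 2.13 − 1.39 = 0.74 kcal/mol; chair II is more stable.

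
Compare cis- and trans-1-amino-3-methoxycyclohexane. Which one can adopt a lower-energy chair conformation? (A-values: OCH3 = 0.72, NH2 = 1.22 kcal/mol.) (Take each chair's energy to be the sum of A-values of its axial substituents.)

cis

At 1,3 positions (parity same): cis → (e,e or a,a); trans → (a,e or e,a).
Best chair for cis: E = 0.00 kcal/mol; best chair for trans: E = 0.72 kcal/mol.
The cis isomer is lower by 0.72 kcal/mol.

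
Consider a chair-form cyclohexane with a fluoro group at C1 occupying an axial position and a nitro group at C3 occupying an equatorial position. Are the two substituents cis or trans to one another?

trans

C1 and C3 have the same parity, so their axial bonds point in the same direction.
With same-parity carbons, two substituents on the same face are both axial or both equatorial; opposite faces give one of each.
Here the groups are axial/equatorial → opposite face → trans.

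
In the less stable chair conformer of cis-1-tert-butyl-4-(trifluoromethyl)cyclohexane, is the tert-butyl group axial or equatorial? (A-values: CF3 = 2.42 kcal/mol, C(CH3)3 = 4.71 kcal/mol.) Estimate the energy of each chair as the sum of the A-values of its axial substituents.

axial

C1 and C4 have opposite parity, so for the cis isomer the two substituents are one axial and one equatorial in each chair.
Chair I (trifluoromethyl axial, tert-butyl equatorial): E = 2.42 kcal/mol.
Chair II (trifluoromethyl equatorial, tert-butyl axial): E = 4.71 kcal/mol.
Chair II is the less stable (higher-energy) conformer, and in that chair the tert-butyl group is axial.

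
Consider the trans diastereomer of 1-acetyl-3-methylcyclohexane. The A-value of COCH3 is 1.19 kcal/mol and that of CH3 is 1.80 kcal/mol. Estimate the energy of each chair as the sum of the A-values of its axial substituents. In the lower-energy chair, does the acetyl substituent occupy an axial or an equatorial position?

axial

C1 and C3 have the same parity, so for the trans isomer the two substituents are one axial and one equatorial in each chair.
Chair I (acetyl axial, methyl equatorial): E = 1.19 kcal/mol.
Chair II (acetyl equatorial, methyl axial): E = 1.80 kcal/mol.
Chair I is the more stable (lower-energy) conformer, and in that chair the acetyl group is axial.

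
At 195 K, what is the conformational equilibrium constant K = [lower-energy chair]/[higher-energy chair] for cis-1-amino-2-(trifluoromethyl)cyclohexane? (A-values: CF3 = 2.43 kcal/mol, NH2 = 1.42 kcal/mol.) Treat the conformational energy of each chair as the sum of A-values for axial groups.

K ≈ 13.6

C1 and C2 have opposite parity, so for the cis isomer the two substituents are one axial and one equatorial in each chair.
Chair I (trifluoromethyl axial, amino equatorial): E = 2.43 kcal/mol; chair II (trifluoromethyl equatorial, amino axial): E = 1.42 kcal/mol.
ΔG = 1.01 kcal/mol between the two chairs.
K = exp(ΔG/RT) with R = 1.987×10⁻³ kcal mol⁻¹ K⁻¹ and T = 195 K gives K ≈ 13.6.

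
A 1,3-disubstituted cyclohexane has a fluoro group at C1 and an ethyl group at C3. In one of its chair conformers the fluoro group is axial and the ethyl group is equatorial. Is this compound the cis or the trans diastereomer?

C1 and C3 have the same parity, so their axial bonds point in the same direction.
With same-parity carbons, two substituents on the same face are both axial or both equatorial; opposite faces give one of each.
Here the groups are axial/equatorial → opposite face → trans.

trans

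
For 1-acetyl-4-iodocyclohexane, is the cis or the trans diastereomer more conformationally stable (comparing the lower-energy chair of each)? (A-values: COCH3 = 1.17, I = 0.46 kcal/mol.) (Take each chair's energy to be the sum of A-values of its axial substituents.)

At 1,4 positions (parity opposite): cis → (a,e or e,a); trans → (e,e or a,a).
Best chair for cis: E = 0.46 kcal/mol; best chair for trans: E = 0.00 kcal/mol.
The trans isomer is lower by 0.46 kcal/mol.

trans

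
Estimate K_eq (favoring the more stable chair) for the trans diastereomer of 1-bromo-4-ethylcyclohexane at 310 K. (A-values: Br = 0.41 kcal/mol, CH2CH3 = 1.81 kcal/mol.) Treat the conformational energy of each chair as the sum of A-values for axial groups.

K ≈ 36.7

C1 and C4 have opposite parity, so for the trans isomer the two substituents are e,e in one chair and a,a in the other.
Chair I (bromo axial, ethyl axial): E = 2.22 kcal/mol; chair II (bromo equatorial, ethyl equatorial): E = 0.00 kcal/mol.
ΔG = 2.22 kcal/mol between the two chairs.
K = exp(ΔG/RT) with R = 1.987×10⁻³ kcal mol⁻¹ K⁻¹ and T = 310 K gives K ≈ 36.7.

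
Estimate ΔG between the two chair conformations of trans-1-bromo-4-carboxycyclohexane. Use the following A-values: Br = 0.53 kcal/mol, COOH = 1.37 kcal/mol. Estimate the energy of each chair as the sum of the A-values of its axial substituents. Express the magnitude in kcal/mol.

1.90 kcal/mol

C1 and C4 have opposite parity, so for the trans isomer the two substituents are e,e in one chair and a,a in the other.
Chair I (bromo axial, carboxyl axial): E = 1.90 kcal/mol.
Chair II (bromo equatorial, carboxyl equatorial): E = 0.00 kcal/mol.
ΔE = 1.90 − 0.00 = 1.90 kcal/mol; chair II is more stable.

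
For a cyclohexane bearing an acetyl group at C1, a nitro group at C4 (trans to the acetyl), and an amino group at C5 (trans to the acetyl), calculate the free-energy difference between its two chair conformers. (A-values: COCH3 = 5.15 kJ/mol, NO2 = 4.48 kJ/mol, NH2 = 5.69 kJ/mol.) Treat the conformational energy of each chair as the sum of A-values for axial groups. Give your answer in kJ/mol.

Chair I (acetyl axial, nitro axial, amino equatorial): E = 9.63 kJ/mol.
Chair II (acetyl equatorial, nitro equatorial, amino axial): E = 5.69 kJ/mol.
ΔE = 9.63 − 5.69 = 3.94 kJ/mol; chair II is more stable.

3.94 kJ/mol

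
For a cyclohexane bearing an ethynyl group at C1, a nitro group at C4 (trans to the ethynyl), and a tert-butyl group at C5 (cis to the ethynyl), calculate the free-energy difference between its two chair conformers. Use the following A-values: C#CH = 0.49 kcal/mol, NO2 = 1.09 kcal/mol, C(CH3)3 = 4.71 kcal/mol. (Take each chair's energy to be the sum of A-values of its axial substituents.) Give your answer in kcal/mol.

Chair I (ethynyl axial, nitro axial, tert-butyl axial): E = 6.29 kcal/mol.
Chair II (ethynyl equatorial, nitro equatorial, tert-butyl equatorial): E = 0.00 kcal/mol.
ΔE = 6.29 − 0.00 = 6.29 kcal/mol; chair II is more stable.

6.29 kcal/mol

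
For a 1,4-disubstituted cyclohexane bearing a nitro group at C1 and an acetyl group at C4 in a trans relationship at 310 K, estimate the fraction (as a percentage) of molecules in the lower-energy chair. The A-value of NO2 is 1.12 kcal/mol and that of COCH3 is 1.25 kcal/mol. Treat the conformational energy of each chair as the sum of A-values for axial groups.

C1 and C4 have opposite parity, so for the trans isomer the two substituents are e,e in one chair and a,a in the other.
Chair I (nitro axial, acetyl axial): E = 2.37 kcal/mol; chair II (nitro equatorial, acetyl equatorial): E = 0.00 kcal/mol.
ΔG = 2.37 kcal/mol between the two chairs.
K = exp(ΔG/RT) with R = 1.987×10⁻³ kcal mol⁻¹ K⁻¹ and T = 310 K gives K ≈ 46.9.
Fraction in the lower-energy chair = K/(K+1) = 97.9%.

97.9%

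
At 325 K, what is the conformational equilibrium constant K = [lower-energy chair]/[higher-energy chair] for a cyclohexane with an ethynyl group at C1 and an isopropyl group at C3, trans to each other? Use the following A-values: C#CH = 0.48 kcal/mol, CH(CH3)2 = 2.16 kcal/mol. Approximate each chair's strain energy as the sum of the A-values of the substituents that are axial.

C1 and C3 have the same parity, so for the trans isomer the two substituents are one axial and one equatorial in each chair.
Chair I (ethynyl axial, isopropyl equatorial): E = 0.48 kcal/mol; chair II (ethynyl equatorial, isopropyl axial): E = 2.16 kcal/mol.
ΔG = 1.68 kcal/mol between the two chairs.
K = exp(ΔG/RT) with R = 1.987×10⁻³ kcal mol⁻¹ K⁻¹ and T = 325 K gives K ≈ 13.5.

K ≈ 13.5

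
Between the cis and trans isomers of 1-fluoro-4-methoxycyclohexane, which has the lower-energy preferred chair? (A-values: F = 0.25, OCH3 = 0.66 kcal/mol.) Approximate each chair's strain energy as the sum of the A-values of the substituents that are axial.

At 1,4 positions (parity opposite): cis → (a,e or e,a); trans → (e,e or a,a).
Best chair for cis: E = 0.25 kcal/mol; best chair for trans: E = 0.00 kcal/mol.
The trans isomer is lower by 0.25 kcal/mol.

trans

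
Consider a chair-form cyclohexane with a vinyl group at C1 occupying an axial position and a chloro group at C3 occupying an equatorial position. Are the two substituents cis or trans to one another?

trans

C1 and C3 have the same parity, so their axial bonds point in the same direction.
With same-parity carbons, two substituents on the same face are both axial or both equatorial; opposite faces give one of each.
Here the groups are axial/equatorial → opposite face → trans.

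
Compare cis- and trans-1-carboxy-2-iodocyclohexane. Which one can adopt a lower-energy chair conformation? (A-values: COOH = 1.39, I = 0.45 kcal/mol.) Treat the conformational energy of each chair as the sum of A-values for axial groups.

At 1,2 positions (parity opposite): cis → (a,e or e,a); trans → (e,e or a,a).
Best chair for cis: E = 0.45 kcal/mol; best chair for trans: E = 0.00 kcal/mol.
The trans isomer is lower by 0.45 kcal/mol.

trans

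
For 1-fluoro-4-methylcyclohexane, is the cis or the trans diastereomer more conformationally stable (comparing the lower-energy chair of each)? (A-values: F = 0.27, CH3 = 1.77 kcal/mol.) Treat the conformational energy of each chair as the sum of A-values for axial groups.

trans

At 1,4 positions (parity opposite): cis → (a,e or e,a); trans → (e,e or a,a).
Best chair for cis: E = 0.27 kcal/mol; best chair for trans: E = 0.00 kcal/mol.
The trans isomer is lower by 0.27 kcal/mol.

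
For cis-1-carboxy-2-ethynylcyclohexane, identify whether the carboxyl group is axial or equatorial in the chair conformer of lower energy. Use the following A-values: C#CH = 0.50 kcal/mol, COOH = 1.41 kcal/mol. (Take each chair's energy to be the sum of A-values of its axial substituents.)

equatorial

C1 and C2 have opposite parity, so for the cis isomer the two substituents are one axial and one equatorial in each chair.
Chair I (ethynyl axial, carboxyl equatorial): E = 0.50 kcal/mol.
Chair II (ethynyl equatorial, carboxyl axial): E = 1.41 kcal/mol.
Chair I is the more stable (lower-energy) conformer, and in that chair the carboxyl group is equatorial.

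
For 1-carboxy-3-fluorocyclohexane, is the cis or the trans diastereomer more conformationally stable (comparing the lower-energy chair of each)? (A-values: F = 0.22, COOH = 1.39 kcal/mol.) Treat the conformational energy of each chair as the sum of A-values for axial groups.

cis

At 1,3 positions (parity same): cis → (e,e or a,a); trans → (a,e or e,a).
Best chair for cis: E = 0.00 kcal/mol; best chair for trans: E = 0.22 kcal/mol.
The cis isomer is lower by 0.22 kcal/mol.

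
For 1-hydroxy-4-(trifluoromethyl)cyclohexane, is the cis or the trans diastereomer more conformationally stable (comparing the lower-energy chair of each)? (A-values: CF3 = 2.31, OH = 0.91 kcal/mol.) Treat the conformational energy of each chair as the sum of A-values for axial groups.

At 1,4 positions (parity opposite): cis → (a,e or e,a); trans → (e,e or a,a).
Best chair for cis: E = 0.91 kcal/mol; best chair for trans: E = 0.00 kcal/mol.
The trans isomer is lower by 0.91 kcal/mol.

trans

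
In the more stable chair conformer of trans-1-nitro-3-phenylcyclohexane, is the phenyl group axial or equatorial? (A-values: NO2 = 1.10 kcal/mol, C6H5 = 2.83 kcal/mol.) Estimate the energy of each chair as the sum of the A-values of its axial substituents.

C1 and C3 have the same parity, so for the trans isomer the two substituents are one axial and one equatorial in each chair.
Chair I (nitro axial, phenyl equatorial): E = 1.10 kcal/mol.
Chair II (nitro equatorial, phenyl axial): E = 2.83 kcal/mol.
Chair I is the more stable (lower-energy) conformer, and in that chair the phenyl group is equatorial.

equatorial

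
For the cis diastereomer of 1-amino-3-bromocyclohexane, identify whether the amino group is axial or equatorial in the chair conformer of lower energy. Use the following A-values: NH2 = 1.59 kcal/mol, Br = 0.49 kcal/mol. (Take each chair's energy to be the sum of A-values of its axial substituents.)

equatorial

C1 and C3 have the same parity, so for the cis isomer the two substituents are e,e in one chair and a,a in the other.
Chair I (amino axial, bromo axial): E = 2.08 kcal/mol.
Chair II (amino equatorial, bromo equatorial): E = 0.00 kcal/mol.
Chair II is the more stable (lower-energy) conformer, and in that chair the amino group is equatorial.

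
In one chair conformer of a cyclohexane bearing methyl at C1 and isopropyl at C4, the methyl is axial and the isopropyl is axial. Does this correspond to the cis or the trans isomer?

trans

C1 and C4 have opposite parity, so their axial bonds point in opposite directions.
With opposite-parity carbons, two substituents on the same face are one axial and one equatorial; opposite faces give both axial or both equatorial.
Here the groups are axial/axial → opposite face → trans.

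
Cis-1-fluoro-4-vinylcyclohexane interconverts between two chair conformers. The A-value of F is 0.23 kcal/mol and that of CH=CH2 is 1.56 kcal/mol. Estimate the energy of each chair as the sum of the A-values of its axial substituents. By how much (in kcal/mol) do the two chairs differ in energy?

1.33 kcal/mol

C1 and C4 have opposite parity, so for the cis isomer the two substituents are one axial and one equatorial in each chair.
Chair I (fluoro axial, vinyl equatorial): E = 0.23 kcal/mol.
Chair II (fluoro equatorial, vinyl axial): E = 1.56 kcal/mol.
ΔE = 1.56 − 0.23 = 1.33 kcal/mol; chair I is more stable.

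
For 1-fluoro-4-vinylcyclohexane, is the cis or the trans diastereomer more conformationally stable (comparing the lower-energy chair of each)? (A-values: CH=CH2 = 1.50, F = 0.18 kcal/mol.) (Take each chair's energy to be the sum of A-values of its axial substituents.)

trans

At 1,4 positions (parity opposite): cis → (a,e or e,a); trans → (e,e or a,a).
Best chair for cis: E = 0.18 kcal/mol; best chair for trans: E = 0.00 kcal/mol.
The trans isomer is lower by 0.18 kcal/mol.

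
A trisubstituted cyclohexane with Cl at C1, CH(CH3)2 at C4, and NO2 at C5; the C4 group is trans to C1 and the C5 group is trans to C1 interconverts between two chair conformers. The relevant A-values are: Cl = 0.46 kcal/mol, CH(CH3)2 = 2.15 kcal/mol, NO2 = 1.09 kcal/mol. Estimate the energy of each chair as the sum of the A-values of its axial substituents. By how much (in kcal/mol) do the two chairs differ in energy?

1.52 kcal/mol

Chair I (chloro axial, isopropyl axial, nitro equatorial): E = 2.61 kcal/mol.
Chair II (chloro equatorial, isopropyl equatorial, nitro axial): E = 1.09 kcal/mol.
ΔE = 2.61 − 1.09 = 1.52 kcal/mol; chair II is more stable.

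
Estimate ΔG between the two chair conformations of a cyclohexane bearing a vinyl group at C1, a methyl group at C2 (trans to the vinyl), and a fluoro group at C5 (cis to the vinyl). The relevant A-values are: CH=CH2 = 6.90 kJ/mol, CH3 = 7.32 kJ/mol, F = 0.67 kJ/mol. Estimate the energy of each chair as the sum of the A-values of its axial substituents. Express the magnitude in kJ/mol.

14.89 kJ/mol

Chair I (vinyl axial, methyl axial, fluoro axial): E = 14.89 kJ/mol.
Chair II (vinyl equatorial, methyl equatorial, fluoro equatorial): E = 0.00 kJ/mol.
ΔE = 14.89 − 0.00 = 14.89 kJ/mol; chair II is more stable.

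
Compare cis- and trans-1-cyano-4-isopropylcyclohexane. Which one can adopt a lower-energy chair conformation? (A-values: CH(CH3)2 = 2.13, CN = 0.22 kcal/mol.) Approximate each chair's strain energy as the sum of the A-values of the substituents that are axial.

At 1,4 positions (parity opposite): cis → (a,e or e,a); trans → (e,e or a,a).
Best chair for cis: E = 0.22 kcal/mol; best chair for trans: E = 0.00 kcal/mol.
The trans isomer is lower by 0.22 kcal/mol.

trans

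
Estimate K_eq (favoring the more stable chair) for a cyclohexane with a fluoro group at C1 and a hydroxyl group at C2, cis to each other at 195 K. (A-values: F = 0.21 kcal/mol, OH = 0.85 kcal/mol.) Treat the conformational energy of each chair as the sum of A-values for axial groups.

C1 and C2 have opposite parity, so for the cis isomer the two substituents are one axial and one equatorial in each chair.
Chair I (fluoro axial, hydroxyl equatorial): E = 0.21 kcal/mol; chair II (fluoro equatorial, hydroxyl axial): E = 0.85 kcal/mol.
ΔG = 0.64 kcal/mol between the two chairs.
K = exp(ΔG/RT) with R = 1.987×10⁻³ kcal mol⁻¹ K⁻¹ and T = 195 K gives K ≈ 5.22.

K ≈ 5.22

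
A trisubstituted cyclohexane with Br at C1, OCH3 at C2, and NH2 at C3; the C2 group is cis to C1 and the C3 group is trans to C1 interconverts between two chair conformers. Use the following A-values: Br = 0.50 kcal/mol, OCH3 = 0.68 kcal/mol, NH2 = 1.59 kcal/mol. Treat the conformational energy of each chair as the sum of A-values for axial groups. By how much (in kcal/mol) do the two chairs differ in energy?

Chair I (bromo axial, methoxy equatorial, amino equatorial): E = 0.50 kcal/mol.
Chair II (bromo equatorial, methoxy axial, amino axial): E = 2.27 kcal/mol.
ΔE = 2.27 − 0.50 = 1.77 kcal/mol; chair I is more stable.

1.77 kcal/mol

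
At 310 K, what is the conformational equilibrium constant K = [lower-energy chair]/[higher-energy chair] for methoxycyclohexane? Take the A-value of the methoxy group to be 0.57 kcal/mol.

One chair has the methoxy group axial (E = 0.57 kcal/mol) and the other has it equatorial (E = 0).
ΔG = 0.57 kcal/mol between the two chairs.
K = exp(ΔG/RT) with R = 1.987×10⁻³ kcal mol⁻¹ K⁻¹ and T = 310 K gives K ≈ 2.52.

K ≈ 2.52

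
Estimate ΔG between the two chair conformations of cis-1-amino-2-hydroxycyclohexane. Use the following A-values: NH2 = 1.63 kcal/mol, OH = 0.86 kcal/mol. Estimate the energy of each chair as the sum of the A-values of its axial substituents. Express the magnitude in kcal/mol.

0.77 kcal/mol

C1 and C2 have opposite parity, so for the cis isomer the two substituents are one axial and one equatorial in each chair.
Chair I (amino axial, hydroxyl equatorial): E = 1.63 kcal/mol.
Chair II (amino equatorial, hydroxyl axial): E = 0.86 kcal/mol.
ΔE = 1.63 − 0.86 = 0.77 kcal/mol; chair II is more stable.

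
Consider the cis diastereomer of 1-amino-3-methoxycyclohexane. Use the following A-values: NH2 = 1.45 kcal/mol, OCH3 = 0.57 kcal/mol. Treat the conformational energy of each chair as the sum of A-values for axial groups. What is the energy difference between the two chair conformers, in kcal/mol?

2.02 kcal/mol

C1 and C3 have the same parity, so for the cis isomer the two substituents are e,e in one chair and a,a in the other.
Chair I (amino axial, methoxy axial): E = 2.02 kcal/mol.
Chair II (amino equatorial, methoxy equatorial): E = 0.00 kcal/mol.
ΔE = 2.02 − 0.00 = 2.02 kcal/mol; chair II is more stable.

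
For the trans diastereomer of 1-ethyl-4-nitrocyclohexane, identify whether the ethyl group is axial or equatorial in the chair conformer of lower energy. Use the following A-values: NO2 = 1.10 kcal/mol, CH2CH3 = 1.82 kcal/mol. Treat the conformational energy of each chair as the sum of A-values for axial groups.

equatorial

C1 and C4 have opposite parity, so for the trans isomer the two substituents are e,e in one chair and a,a in the other.
Chair I (nitro axial, ethyl axial): E = 2.92 kcal/mol.
Chair II (nitro equatorial, ethyl equatorial): E = 0.00 kcal/mol.
Chair II is the more stable (lower-energy) conformer, and in that chair the ethyl group is equatorial.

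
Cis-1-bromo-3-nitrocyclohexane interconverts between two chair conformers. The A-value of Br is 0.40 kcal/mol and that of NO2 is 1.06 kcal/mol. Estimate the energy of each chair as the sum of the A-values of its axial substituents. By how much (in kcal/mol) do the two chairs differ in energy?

1.46 kcal/mol

C1 and C3 have the same parity, so for the cis isomer the two substituents are e,e in one chair and a,a in the other.
Chair I (bromo axial, nitro axial): E = 1.46 kcal/mol.
Chair II (bromo equatorial, nitro equatorial): E = 0.00 kcal/mol.
ΔE = 1.46 − 0.00 = 1.46 kcal/mol; chair II is more stable.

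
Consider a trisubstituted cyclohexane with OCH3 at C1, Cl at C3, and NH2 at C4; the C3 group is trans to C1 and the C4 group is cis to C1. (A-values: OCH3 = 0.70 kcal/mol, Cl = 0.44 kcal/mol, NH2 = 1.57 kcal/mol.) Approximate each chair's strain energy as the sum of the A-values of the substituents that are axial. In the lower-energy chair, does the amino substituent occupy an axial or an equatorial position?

equatorial

Chair I (methoxy axial, chloro equatorial, amino equatorial): E = 0.70 kcal/mol.
Chair II (methoxy equatorial, chloro axial, amino axial): E = 2.01 kcal/mol.
Chair I is the more stable (lower-energy) conformer, and in that chair the amino group is equatorial.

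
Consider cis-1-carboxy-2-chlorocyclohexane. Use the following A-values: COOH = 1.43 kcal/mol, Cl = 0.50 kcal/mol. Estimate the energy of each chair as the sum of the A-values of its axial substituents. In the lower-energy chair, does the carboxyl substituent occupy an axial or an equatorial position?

equatorial

C1 and C2 have opposite parity, so for the cis isomer the two substituents are one axial and one equatorial in each chair.
Chair I (carboxyl axial, chloro equatorial): E = 1.43 kcal/mol.
Chair II (carboxyl equatorial, chloro axial): E = 0.50 kcal/mol.
Chair II is the more stable (lower-energy) conformer, and in that chair the carboxyl group is equatorial.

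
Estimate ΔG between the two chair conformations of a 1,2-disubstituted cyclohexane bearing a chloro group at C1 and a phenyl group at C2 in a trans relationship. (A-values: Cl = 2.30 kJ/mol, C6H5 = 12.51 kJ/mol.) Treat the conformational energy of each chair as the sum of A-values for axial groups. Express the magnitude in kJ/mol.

C1 and C2 have opposite parity, so for the trans isomer the two substituents are e,e in one chair and a,a in the other.
Chair I (chloro axial, phenyl axial): E = 14.81 kJ/mol.
Chair II (chloro equatorial, phenyl equatorial): E = 0.00 kJ/mol.
ΔE = 14.81 − 0.00 = 14.81 kJ/mol; chair II is more stable.

14.81 kJ/mol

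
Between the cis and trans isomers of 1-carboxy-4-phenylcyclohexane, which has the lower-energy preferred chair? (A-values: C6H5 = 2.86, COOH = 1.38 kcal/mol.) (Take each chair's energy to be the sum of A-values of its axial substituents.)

At 1,4 positions (parity opposite): cis → (a,e or e,a); trans → (e,e or a,a).
Best chair for cis: E = 1.38 kcal/mol; best chair for trans: E = 0.00 kcal/mol.
The trans isomer is lower by 1.38 kcal/mol.

trans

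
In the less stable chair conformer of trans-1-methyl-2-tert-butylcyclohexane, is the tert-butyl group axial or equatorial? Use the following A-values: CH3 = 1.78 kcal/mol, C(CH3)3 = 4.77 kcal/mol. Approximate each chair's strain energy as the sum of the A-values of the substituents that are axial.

axial

C1 and C2 have opposite parity, so for the trans isomer the two substituents are e,e in one chair and a,a in the other.
Chair I (methyl axial, tert-butyl axial): E = 6.55 kcal/mol.
Chair II (methyl equatorial, tert-butyl equatorial): E = 0.00 kcal/mol.
Chair I is the less stable (higher-energy) conformer, and in that chair the tert-butyl group is axial.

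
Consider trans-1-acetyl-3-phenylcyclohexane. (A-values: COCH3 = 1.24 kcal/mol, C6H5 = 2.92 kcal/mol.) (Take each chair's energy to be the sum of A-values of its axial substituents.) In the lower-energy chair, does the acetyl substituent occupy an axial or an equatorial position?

C1 and C3 have the same parity, so for the trans isomer the two substituents are one axial and one equatorial in each chair.
Chair I (acetyl axial, phenyl equatorial): E = 1.24 kcal/mol.
Chair II (acetyl equatorial, phenyl axial): E = 2.92 kcal/mol.
Chair I is the more stable (lower-energy) conformer, and in that chair the acetyl group is axial.

axial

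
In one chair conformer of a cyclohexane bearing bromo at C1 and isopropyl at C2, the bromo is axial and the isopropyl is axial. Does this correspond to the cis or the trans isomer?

C1 and C2 have opposite parity, so their axial bonds point in opposite directions.
With opposite-parity carbons, two substituents on the same face are one axial and one equatorial; opposite faces give both axial or both equatorial.
Here the groups are axial/axial → opposite face → trans.

trans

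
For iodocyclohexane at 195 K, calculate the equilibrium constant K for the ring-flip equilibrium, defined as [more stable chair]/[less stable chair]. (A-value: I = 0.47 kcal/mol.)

One chair has the iodo group axial (E = 0.47 kcal/mol) and the other has it equatorial (E = 0).
ΔG = 0.47 kcal/mol between the two chairs.
K = exp(ΔG/RT) with R = 1.987×10⁻³ kcal mol⁻¹ K⁻¹ and T = 195 K gives K ≈ 3.36.

K ≈ 3.36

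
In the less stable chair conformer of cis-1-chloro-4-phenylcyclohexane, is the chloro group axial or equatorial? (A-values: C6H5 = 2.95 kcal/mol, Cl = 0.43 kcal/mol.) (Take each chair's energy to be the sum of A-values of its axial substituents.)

C1 and C4 have opposite parity, so for the cis isomer the two substituents are one axial and one equatorial in each chair.
Chair I (phenyl axial, chloro equatorial): E = 2.95 kcal/mol.
Chair II (phenyl equatorial, chloro axial): E = 0.43 kcal/mol.
Chair I is the less stable (higher-energy) conformer, and in that chair the chloro group is equatorial.

equatorial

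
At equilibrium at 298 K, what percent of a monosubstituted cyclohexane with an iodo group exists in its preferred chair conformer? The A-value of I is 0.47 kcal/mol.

One chair has the iodo group axial (E = 0.47 kcal/mol) and the other has it equatorial (E = 0).
ΔG = 0.47 kcal/mol between the two chairs.
K = exp(ΔG/RT) with R = 1.987×10⁻³ kcal mol⁻¹ K⁻¹ and T = 298 K gives K ≈ 2.21.
Fraction in the lower-energy chair = K/(K+1) = 68.9%.

68.9%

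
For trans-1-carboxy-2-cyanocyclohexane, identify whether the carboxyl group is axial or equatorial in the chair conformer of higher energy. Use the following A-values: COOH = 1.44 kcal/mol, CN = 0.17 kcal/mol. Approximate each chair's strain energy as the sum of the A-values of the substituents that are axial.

axial

C1 and C2 have opposite parity, so for the trans isomer the two substituents are e,e in one chair and a,a in the other.
Chair I (carboxyl axial, cyano axial): E = 1.61 kcal/mol.
Chair II (carboxyl equatorial, cyano equatorial): E = 0.00 kcal/mol.
Chair I is the less stable (higher-energy) conformer, and in that chair the carboxyl group is axial.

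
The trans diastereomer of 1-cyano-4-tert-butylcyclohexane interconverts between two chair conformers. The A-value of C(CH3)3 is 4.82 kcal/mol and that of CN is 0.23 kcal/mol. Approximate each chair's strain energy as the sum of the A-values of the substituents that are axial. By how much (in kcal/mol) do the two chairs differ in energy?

5.05 kcal/mol

C1 and C4 have opposite parity, so for the trans isomer the two substituents are e,e in one chair and a,a in the other.
Chair I (tert-butyl axial, cyano axial): E = 5.05 kcal/mol.
Chair II (tert-butyl equatorial, cyano equatorial): E = 0.00 kcal/mol.
ΔE = 5.05 − 0.00 = 5.05 kcal/mol; chair II is more stable.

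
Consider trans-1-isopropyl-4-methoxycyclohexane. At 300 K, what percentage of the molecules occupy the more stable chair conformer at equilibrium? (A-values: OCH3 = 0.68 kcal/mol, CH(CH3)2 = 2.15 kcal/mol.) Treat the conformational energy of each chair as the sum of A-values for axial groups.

C1 and C4 have opposite parity, so for the trans isomer the two substituents are e,e in one chair and a,a in the other.
Chair I (methoxy axial, isopropyl axial): E = 2.83 kcal/mol; chair II (methoxy equatorial, isopropyl equatorial): E = 0.00 kcal/mol.
ΔG = 2.83 kcal/mol between the two chairs.
K = exp(ΔG/RT) with R = 1.987×10⁻³ kcal mol⁻¹ K⁻¹ and T = 300 K gives K ≈ 115.
Fraction in the lower-energy chair = K/(K+1) = 99.1%.

99.1%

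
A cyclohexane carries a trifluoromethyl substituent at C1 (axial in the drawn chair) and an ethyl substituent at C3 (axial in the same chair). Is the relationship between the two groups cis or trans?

C1 and C3 have the same parity, so their axial bonds point in the same direction.
With same-parity carbons, two substituents on the same face are both axial or both equatorial; opposite faces give one of each.
Here the groups are axial/axial → same face → cis.

cis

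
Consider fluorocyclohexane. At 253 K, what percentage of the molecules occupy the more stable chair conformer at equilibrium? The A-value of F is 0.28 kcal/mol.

One chair has the fluoro group axial (E = 0.28 kcal/mol) and the other has it equatorial (E = 0).
ΔG = 0.28 kcal/mol between the two chairs.
K = exp(ΔG/RT) with R = 1.987×10⁻³ kcal mol⁻¹ K⁻¹ and T = 253 K gives K ≈ 1.75.
Fraction in the lower-energy chair = K/(K+1) = 63.6%.

63.6%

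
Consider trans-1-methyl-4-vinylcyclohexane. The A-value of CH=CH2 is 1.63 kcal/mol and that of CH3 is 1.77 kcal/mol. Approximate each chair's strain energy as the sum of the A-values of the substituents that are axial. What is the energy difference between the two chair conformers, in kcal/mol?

3.40 kcal/mol

C1 and C4 have opposite parity, so for the trans isomer the two substituents are e,e in one chair and a,a in the other.
Chair I (vinyl axial, methyl axial): E = 3.40 kcal/mol.
Chair II (vinyl equatorial, methyl equatorial): E = 0.00 kcal/mol.
ΔE = 3.40 − 0.00 = 3.40 kcal/mol; chair II is more stable.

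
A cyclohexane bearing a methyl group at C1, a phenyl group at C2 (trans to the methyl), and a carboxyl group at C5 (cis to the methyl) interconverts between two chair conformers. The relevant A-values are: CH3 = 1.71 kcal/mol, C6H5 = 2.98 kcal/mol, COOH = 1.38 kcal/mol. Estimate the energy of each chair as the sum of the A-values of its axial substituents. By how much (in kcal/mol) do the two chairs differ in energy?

6.07 kcal/mol

Chair I (methyl axial, phenyl axial, carboxyl axial): E = 6.07 kcal/mol.
Chair II (methyl equatorial, phenyl equatorial, carboxyl equatorial): E = 0.00 kcal/mol.
ΔE = 6.07 − 0.00 = 6.07 kcal/mol; chair II is more stable.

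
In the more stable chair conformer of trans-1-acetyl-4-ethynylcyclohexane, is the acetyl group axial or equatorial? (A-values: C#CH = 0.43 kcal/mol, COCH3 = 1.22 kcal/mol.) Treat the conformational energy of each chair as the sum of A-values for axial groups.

equatorial

C1 and C4 have opposite parity, so for the trans isomer the two substituents are e,e in one chair and a,a in the other.
Chair I (ethynyl axial, acetyl axial): E = 1.65 kcal/mol.
Chair II (ethynyl equatorial, acetyl equatorial): E = 0.00 kcal/mol.
Chair II is the more stable (lower-energy) conformer, and in that chair the acetyl group is equatorial.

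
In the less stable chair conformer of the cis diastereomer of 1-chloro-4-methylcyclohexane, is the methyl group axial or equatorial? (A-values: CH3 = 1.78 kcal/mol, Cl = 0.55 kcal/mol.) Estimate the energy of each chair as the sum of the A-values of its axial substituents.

C1 and C4 have opposite parity, so for the cis isomer the two substituents are one axial and one equatorial in each chair.
Chair I (methyl axial, chloro equatorial): E = 1.78 kcal/mol.
Chair II (methyl equatorial, chloro axial): E = 0.55 kcal/mol.
Chair I is the less stable (higher-energy) conformer, and in that chair the methyl group is axial.

axial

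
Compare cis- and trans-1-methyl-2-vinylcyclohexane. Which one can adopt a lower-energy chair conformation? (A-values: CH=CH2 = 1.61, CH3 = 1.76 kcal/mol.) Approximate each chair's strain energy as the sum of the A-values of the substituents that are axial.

At 1,2 positions (parity opposite): cis → (a,e or e,a); trans → (e,e or a,a).
Best chair for cis: E = 1.61 kcal/mol; best chair for trans: E = 0.00 kcal/mol.
The trans isomer is lower by 1.61 kcal/mol.

trans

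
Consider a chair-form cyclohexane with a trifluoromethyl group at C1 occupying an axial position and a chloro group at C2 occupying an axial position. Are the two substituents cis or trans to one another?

C1 and C2 have opposite parity, so their axial bonds point in opposite directions.
With opposite-parity carbons, two substituents on the same face are one axial and one equatorial; opposite faces give both axial or both equatorial.
Here the groups are axial/axial → opposite face → trans.

trans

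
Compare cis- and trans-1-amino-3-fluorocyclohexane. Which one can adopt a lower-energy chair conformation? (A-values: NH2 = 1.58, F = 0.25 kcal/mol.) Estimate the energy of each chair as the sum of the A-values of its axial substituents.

cis

At 1,3 positions (parity same): cis → (e,e or a,a); trans → (a,e or e,a).
Best chair for cis: E = 0.00 kcal/mol; best chair for trans: E = 0.25 kcal/mol.
The cis isomer is lower by 0.25 kcal/mol.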